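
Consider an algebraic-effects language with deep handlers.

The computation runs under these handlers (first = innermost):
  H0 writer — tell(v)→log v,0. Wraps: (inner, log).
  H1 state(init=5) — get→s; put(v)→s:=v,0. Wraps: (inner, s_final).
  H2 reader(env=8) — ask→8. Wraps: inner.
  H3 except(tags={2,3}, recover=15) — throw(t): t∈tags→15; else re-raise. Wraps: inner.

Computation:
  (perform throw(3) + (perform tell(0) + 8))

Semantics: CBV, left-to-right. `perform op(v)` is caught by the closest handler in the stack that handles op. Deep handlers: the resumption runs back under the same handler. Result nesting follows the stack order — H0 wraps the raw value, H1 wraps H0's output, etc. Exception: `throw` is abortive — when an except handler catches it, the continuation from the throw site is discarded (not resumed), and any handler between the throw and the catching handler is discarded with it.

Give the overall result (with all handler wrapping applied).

Answer: 15

Working:
throw(3) @ H3 caught ⇒ 15
= 15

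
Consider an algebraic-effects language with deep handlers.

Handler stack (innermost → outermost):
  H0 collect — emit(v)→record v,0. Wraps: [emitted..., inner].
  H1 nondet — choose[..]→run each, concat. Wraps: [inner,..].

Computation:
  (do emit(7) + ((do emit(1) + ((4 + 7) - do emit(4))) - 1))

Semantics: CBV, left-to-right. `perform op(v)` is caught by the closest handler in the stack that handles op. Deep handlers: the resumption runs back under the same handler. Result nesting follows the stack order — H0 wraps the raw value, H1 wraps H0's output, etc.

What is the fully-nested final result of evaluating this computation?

Answer: [[7, 1, 4, 10]]

Step-by-step:
emit(7) @ H0 ⇒ out+=7
emit(1) @ H0 ⇒ out+=1
emit(4) @ H0 ⇒ out+=4
H0 returns [7, 1, 4, 10]
H1 returns [[7, 1, 4, 10]]
= [[7, 1, 4, 10]]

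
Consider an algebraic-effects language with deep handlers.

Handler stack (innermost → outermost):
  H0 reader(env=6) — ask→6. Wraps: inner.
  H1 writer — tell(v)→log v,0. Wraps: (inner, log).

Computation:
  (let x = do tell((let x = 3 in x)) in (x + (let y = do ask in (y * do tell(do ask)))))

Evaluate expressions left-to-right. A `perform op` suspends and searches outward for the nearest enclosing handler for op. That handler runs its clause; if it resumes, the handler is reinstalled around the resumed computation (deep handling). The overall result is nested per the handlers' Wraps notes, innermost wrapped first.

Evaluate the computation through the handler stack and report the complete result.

Answer: (0, (3, 6))

Step-by-step:
tell(3) @ H1 ⇒ log+=3
ask @ H0 ⇒ 6
ask @ H0 ⇒ 6
tell(6) @ H1 ⇒ log+=6
H0 returns 0
H1 returns (0, (3, 6))
= (0, (3, 6))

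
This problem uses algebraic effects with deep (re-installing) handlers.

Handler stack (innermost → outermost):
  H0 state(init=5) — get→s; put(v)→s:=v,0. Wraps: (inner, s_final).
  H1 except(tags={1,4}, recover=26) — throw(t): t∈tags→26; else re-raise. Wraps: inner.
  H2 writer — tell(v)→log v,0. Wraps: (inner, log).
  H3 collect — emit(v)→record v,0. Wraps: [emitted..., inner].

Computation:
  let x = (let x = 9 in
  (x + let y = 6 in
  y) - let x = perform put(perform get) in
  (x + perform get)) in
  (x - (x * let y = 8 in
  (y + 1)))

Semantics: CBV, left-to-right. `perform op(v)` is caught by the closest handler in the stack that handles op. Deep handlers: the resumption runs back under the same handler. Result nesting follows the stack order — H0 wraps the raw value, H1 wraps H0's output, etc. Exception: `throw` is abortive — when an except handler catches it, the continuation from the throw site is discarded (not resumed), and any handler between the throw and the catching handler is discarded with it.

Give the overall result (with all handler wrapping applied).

Answer: [((-80, 5), ())]

Working:
get @ H0 ⇒ 5
put(5) @ H0 ⇒ s:=5
get @ H0 ⇒ 5
H0 returns (-80, 5)
H1 returns (-80, 5)
H2 returns ((-80, 5), ())
H3 returns [((-80, 5), ())]
= [((-80, 5), ())]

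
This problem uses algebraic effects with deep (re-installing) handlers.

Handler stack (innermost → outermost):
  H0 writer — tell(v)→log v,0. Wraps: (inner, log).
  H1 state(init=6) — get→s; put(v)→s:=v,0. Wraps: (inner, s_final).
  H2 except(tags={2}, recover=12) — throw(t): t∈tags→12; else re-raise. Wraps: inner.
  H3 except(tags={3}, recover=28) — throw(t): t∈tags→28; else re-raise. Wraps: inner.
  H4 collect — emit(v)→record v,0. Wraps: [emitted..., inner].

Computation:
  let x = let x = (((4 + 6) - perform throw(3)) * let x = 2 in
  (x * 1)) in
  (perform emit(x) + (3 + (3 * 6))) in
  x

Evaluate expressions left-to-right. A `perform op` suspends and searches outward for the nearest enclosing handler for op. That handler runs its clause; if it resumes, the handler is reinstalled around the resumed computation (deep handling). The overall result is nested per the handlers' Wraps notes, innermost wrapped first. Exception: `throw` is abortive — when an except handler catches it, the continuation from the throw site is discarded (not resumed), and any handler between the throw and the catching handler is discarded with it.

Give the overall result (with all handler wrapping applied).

Answer: [28]

Step-by-step:
throw(3) @ H2 re-raised
throw(3) @ H3 caught ⇒ 28
H4 returns [28]
= [28]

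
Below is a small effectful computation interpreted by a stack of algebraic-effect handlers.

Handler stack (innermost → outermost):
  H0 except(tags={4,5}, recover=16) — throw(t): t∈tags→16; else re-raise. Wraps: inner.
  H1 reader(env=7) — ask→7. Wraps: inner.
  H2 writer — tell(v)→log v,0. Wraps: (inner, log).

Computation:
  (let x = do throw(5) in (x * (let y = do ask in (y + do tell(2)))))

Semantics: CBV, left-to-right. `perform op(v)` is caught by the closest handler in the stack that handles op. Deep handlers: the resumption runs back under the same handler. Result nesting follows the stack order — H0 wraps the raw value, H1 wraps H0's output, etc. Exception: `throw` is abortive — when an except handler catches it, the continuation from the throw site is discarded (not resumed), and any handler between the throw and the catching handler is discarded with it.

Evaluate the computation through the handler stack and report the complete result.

Step-by-step:
throw(5) @ H0 caught ⇒ 16
H1 returns 16
H2 returns (16, ())
= (16, ())

Answer: (16, ())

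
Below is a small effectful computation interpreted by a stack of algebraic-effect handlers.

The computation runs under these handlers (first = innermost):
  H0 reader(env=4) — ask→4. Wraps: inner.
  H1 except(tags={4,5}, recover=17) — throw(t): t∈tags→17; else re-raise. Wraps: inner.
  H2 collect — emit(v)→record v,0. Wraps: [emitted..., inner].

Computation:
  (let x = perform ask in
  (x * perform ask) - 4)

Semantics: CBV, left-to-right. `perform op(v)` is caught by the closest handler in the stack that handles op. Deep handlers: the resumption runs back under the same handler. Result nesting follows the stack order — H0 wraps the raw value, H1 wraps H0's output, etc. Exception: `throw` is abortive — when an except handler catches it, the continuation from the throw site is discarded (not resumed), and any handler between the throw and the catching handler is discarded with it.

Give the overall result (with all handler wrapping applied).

Working:
ask @ H0 ⇒ 4
ask @ H0 ⇒ 4
H0 returns 12
H1 returns 12
H2 returns [12]
= [12]

Answer: [12]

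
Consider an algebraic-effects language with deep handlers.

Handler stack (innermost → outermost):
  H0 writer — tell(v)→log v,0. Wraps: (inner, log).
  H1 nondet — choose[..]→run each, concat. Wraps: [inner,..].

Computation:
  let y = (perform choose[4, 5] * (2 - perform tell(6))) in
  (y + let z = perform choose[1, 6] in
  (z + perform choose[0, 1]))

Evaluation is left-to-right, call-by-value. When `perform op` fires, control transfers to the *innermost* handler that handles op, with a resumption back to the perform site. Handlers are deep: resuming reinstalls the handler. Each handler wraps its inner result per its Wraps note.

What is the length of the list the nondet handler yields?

Step-by-step:
choose[4, 5] @ H1
  branch[0] choose=4:
    tell(6) @ H0 ⇒ log+=6
    choose[1, 6] @ H1
      branch[0] choose=1:
        choose[0, 1] @ H1
          branch[0] choose=0:
            H0 returns (9, (6))
            H1 returns [(9, (6))]
          branch[1] choose=1:
            H0 returns (10, (6))
            H1 returns [(10, (6))]
      branch[1] choose=6:
        choose[0, 1] @ H1
          branch[0] choose=0:
            H0 returns (14, (6))
            H1 returns [(14, (6))]
          branch[1] choose=1:
            H0 returns (15, (6))
            H1 returns [(15, (6))]
  branch[1] choose=5:
    tell(6) @ H0 ⇒ log+=6
    choose[1, 6] @ H1
      branch[0] choose=1:
        choose[0, 1] @ H1
          branch[0] choose=0:
            H0 returns (11, (6))
            H1 returns [(11, (6))]
          branch[1] choose=1:
            H0 returns (12, (6))
            H1 returns [(12, (6))]
      branch[1] choose=6:
        choose[0, 1] @ H1
          branch[0] choose=0:
            H0 returns (16, (6))
            H1 returns [(16, (6))]
          branch[1] choose=1:
            H0 returns (17, (6))
            H1 returns [(17, (6))]
= [(9, (6)), (10, (6)), (14, (6)), (15, (6)), (11, (6)), (12, (6)), (16, (6)), (17, (6))]

Answer: 8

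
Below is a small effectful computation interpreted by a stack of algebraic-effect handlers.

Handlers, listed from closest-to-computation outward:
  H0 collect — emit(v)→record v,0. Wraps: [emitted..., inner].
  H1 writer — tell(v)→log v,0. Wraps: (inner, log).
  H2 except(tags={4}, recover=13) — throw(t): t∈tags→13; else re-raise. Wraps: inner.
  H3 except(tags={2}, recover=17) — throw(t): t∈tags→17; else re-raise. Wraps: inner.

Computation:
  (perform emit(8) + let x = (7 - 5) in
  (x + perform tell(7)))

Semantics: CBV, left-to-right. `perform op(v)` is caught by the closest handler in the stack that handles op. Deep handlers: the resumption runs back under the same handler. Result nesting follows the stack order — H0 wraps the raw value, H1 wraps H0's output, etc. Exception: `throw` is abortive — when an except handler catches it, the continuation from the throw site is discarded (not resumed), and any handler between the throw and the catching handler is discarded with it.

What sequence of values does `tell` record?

Working:
emit(8) @ H0 ⇒ out+=8
tell(7) @ H1 ⇒ log+=7
H0 returns [8, 2]
H1 returns ([8, 2], (7))
H2 returns ([8, 2], (7))
H3 returns ([8, 2], (7))
= ([8, 2], (7))

Answer: (7)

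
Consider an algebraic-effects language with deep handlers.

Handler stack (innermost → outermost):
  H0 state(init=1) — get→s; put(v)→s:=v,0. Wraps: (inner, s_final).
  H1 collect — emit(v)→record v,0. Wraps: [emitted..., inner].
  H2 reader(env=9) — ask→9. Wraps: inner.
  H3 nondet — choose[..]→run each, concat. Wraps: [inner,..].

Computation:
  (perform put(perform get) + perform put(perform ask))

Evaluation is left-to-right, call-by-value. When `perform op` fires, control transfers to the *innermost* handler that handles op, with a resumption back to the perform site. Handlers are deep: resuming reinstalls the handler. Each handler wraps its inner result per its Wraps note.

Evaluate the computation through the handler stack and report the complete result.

Working:
get @ H0 ⇒ 1
put(1) @ H0 ⇒ s:=1
ask @ H2 ⇒ 9
put(9) @ H0 ⇒ s:=9
H0 returns (0, 9)
H1 returns [(0, 9)]
H2 returns [(0, 9)]
H3 returns [[(0, 9)]]
= [[(0, 9)]]

Answer: [[(0, 9)]]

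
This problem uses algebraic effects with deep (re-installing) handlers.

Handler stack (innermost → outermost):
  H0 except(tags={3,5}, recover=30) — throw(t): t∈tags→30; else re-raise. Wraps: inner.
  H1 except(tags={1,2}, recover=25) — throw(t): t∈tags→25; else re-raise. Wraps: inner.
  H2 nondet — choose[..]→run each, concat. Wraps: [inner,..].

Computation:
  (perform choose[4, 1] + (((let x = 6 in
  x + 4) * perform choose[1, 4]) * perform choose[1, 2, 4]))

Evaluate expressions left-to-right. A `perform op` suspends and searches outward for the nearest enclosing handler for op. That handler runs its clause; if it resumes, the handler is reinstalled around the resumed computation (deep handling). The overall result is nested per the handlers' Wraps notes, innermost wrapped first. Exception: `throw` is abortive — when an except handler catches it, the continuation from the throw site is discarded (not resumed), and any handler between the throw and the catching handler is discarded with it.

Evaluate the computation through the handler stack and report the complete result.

Working:
choose[4, 1] @ H2
  branch[0] choose=4:
    choose[1, 4] @ H2
      branch[0] choose=1:
        choose[1, 2, 4] @ H2
          branch[0] choose=1:
            H0 returns 14
            H1 returns 14
            H2 returns [14]
          branch[1] choose=2:
            H0 returns 24
            H1 returns 24
            H2 returns [24]
          branch[2] choose=4:
            H0 returns 44
            H1 returns 44
            H2 returns [44]
      branch[1] choose=4:
        choose[1, 2, 4] @ H2
          branch[0] choose=1:
            H0 returns 44
            H1 returns 44
            H2 returns [44]
          branch[1] choose=2:
            H0 returns 84
            H1 returns 84
            H2 returns [84]
          branch[2] choose=4:
            H0 returns 164
            H1 returns 164
            H2 returns [164]
  branch[1] choose=1:
    choose[1, 4] @ H2
      branch[0] choose=1:
        choose[1, 2, 4] @ H2
          branch[0] choose=1:
            H0 returns 11
            H1 returns 11
            H2 returns [11]
          branch[1] choose=2:
            H0 returns 21
            H1 returns 21
            H2 returns [21]
          branch[2] choose=4:
            H0 returns 41
            H1 returns 41
            H2 returns [41]
      branch[1] choose=4:
        choose[1, 2, 4] @ H2
          branch[0] choose=1:
            H0 returns 41
            H1 returns 41
            H2 returns [41]
          branch[1] choose=2:
            H0 returns 81
            H1 returns 81
            H2 returns [81]
          branch[2] choose=4:
            H0 returns 161
            H1 returns 161
            H2 returns [161]
= [14, 24, 44, 44, 84, 164, 11, 21, 41, 41, 81, 161]

Answer: [14, 24, 44, 44, 84, 164, 11, 21, 41, 41, 81, 161]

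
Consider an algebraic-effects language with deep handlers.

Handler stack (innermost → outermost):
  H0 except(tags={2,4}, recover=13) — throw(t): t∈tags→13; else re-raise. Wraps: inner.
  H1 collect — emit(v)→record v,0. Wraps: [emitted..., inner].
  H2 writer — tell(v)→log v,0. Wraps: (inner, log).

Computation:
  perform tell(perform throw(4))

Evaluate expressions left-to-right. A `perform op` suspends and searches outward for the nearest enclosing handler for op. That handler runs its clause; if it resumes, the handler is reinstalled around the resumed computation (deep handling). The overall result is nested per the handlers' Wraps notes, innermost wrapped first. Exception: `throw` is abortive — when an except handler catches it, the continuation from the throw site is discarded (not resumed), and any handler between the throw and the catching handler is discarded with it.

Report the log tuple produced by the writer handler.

Step-by-step:
throw(4) @ H0 caught ⇒ 13
H1 returns [13]
H2 returns ([13], ())
= ([13], ())

Answer: ()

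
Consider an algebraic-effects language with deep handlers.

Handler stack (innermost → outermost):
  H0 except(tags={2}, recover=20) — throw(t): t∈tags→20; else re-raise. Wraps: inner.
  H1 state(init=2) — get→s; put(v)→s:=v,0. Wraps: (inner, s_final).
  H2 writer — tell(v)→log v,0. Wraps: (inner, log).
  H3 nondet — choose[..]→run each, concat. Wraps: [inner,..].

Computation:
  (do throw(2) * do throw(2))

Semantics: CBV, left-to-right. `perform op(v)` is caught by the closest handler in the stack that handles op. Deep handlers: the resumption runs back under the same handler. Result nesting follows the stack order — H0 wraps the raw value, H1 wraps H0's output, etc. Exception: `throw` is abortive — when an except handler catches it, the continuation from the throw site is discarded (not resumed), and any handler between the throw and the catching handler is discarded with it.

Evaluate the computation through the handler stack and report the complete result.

Answer: [((20, 2), ())]

Step-by-step:
throw(2) @ H0 caught ⇒ 20
H1 returns (20, 2)
H2 returns ((20, 2), ())
H3 returns [((20, 2), ())]
= [((20, 2), ())]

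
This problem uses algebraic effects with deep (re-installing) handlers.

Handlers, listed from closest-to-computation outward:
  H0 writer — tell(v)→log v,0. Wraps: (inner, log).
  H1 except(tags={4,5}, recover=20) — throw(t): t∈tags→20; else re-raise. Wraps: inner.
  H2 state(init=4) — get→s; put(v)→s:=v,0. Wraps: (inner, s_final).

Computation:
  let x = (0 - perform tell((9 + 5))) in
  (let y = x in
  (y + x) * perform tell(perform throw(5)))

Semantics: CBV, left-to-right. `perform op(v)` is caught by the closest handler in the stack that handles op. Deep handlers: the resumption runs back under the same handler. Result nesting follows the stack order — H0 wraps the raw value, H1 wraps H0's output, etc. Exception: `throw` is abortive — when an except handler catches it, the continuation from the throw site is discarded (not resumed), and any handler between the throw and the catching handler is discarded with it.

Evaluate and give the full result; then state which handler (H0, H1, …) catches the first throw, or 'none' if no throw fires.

Answer: (20, 4) ; first throw caught by: H1

Evaluation trace:
tell(14) @ H0 ⇒ log+=14
throw(5) @ H1 caught ⇒ 20
H2 returns (20, 4)
= (20, 4)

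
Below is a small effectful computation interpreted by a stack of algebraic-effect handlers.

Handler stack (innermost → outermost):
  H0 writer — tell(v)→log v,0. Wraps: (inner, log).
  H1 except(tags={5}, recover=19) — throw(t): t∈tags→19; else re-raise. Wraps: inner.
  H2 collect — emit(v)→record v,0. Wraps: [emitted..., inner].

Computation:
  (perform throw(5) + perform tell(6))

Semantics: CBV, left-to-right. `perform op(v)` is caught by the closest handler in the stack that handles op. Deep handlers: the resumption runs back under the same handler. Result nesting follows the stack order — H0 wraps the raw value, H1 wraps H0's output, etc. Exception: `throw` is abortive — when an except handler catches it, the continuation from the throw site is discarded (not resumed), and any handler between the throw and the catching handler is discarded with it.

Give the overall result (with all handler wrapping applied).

Evaluation trace:
throw(5) @ H1 caught ⇒ 19
H2 returns [19]
= [19]

Answer: [19]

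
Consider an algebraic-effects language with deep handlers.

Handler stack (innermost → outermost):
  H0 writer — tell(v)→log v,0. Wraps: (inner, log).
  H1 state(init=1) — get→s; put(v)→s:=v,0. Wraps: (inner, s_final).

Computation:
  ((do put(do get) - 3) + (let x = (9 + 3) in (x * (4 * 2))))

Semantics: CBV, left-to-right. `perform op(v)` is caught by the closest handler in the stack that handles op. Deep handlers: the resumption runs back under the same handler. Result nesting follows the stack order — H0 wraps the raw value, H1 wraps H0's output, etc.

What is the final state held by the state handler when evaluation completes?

Answer: 1

Evaluation trace:
get @ H1 ⇒ 1
put(1) @ H1 ⇒ s:=1
H0 returns (93, ())
H1 returns ((93, ()), 1)
= ((93, ()), 1)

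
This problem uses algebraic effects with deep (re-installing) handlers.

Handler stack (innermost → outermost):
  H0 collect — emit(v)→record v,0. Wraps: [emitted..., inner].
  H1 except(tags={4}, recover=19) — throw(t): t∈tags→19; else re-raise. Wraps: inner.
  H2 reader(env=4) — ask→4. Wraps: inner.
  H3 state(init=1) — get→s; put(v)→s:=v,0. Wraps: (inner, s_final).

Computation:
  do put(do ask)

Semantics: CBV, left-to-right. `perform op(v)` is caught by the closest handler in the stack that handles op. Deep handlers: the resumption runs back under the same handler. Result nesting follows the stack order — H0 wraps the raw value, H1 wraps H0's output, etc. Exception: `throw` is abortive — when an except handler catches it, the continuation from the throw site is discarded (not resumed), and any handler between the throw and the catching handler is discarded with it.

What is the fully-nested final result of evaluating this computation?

Answer: ([0], 4)

Working:
ask @ H2 ⇒ 4
put(4) @ H3 ⇒ s:=4
H0 returns [0]
H1 returns [0]
H2 returns [0]
H3 returns ([0], 4)
= ([0], 4)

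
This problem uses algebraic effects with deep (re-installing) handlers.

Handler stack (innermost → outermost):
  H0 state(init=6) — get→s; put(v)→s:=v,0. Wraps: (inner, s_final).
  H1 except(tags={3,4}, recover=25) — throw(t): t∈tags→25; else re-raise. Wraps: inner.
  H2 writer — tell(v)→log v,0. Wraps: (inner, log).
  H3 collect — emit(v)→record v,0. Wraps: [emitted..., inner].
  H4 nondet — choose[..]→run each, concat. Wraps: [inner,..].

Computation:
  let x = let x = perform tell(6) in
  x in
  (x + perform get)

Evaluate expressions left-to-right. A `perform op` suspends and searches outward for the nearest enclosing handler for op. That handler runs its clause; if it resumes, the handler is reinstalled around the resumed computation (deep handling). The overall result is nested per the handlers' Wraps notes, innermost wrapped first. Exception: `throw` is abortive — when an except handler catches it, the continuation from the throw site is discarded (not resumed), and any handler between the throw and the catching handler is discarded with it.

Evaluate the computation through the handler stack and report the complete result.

Working:
tell(6) @ H2 ⇒ log+=6
get @ H0 ⇒ 6
H0 returns (6, 6)
H1 returns (6, 6)
H2 returns ((6, 6), (6))
H3 returns [((6, 6), (6))]
H4 returns [[((6, 6), (6))]]
= [[((6, 6), (6))]]

Answer: [[((6, 6), (6))]]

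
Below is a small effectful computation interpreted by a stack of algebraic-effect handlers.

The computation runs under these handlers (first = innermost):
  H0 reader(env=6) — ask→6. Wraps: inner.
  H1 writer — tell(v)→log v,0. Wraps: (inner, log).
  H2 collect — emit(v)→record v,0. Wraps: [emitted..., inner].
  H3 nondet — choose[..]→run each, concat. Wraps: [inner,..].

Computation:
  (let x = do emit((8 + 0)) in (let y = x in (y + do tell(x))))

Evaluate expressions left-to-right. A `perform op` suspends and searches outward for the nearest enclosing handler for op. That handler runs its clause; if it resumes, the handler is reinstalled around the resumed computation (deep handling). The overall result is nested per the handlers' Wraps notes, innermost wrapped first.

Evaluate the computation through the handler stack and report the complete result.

Answer: [[8, (0, (0))]]

Step-by-step:
emit(8) @ H2 ⇒ out+=8
tell(0) @ H1 ⇒ log+=0
H0 returns 0
H1 returns (0, (0))
H2 returns [8, (0, (0))]
H3 returns [[8, (0, (0))]]
= [[8, (0, (0))]]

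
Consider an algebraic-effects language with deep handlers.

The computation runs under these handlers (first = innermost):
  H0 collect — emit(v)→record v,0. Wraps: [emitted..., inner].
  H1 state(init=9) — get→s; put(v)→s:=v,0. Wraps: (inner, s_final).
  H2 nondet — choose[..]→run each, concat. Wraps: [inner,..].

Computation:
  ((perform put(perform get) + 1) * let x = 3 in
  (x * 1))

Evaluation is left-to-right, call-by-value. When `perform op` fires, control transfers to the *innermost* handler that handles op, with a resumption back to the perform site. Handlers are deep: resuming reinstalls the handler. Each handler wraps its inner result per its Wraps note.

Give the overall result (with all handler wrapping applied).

Answer: [([3], 9)]

Working:
get @ H1 ⇒ 9
put(9) @ H1 ⇒ s:=9
H0 returns [3]
H1 returns ([3], 9)
H2 returns [([3], 9)]
= [([3], 9)]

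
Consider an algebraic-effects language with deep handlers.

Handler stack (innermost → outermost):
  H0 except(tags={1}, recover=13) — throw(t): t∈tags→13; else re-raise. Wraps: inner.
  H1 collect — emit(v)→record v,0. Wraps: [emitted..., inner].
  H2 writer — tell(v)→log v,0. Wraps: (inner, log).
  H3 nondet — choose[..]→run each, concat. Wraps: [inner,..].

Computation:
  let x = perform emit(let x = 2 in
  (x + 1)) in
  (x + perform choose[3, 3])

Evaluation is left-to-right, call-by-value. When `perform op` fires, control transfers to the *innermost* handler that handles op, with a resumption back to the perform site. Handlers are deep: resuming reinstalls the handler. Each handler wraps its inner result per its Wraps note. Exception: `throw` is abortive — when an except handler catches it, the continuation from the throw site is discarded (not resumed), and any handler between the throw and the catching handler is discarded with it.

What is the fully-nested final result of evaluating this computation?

Evaluation trace:
emit(3) @ H1 ⇒ out+=3
choose[3, 3] @ H3
  branch[0] choose=3:
    H0 returns 3
    H1 returns [3, 3]
    H2 returns ([3, 3], ())
    H3 returns [([3, 3], ())]
  branch[1] choose=3:
    H0 returns 3
    H1 returns [3, 3]
    H2 returns ([3, 3], ())
    H3 returns [([3, 3], ())]
= [([3, 3], ()), ([3, 3], ())]

Answer: [([3, 3], ()), ([3, 3], ())]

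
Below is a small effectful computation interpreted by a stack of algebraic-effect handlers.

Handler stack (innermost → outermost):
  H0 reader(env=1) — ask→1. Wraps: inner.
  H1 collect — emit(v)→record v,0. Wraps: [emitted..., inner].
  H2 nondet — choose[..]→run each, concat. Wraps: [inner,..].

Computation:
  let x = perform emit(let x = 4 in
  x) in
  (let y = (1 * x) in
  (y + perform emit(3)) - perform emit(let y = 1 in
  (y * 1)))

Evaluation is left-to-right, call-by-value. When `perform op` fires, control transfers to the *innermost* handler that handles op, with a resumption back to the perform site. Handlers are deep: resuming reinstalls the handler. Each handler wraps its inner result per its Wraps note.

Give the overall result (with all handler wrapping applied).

Step-by-step:
emit(4) @ H1 ⇒ out+=4
emit(3) @ H1 ⇒ out+=3
emit(1) @ H1 ⇒ out+=1
H0 returns 0
H1 returns [4, 3, 1, 0]
H2 returns [[4, 3, 1, 0]]
= [[4, 3, 1, 0]]

Answer: [[4, 3, 1, 0]]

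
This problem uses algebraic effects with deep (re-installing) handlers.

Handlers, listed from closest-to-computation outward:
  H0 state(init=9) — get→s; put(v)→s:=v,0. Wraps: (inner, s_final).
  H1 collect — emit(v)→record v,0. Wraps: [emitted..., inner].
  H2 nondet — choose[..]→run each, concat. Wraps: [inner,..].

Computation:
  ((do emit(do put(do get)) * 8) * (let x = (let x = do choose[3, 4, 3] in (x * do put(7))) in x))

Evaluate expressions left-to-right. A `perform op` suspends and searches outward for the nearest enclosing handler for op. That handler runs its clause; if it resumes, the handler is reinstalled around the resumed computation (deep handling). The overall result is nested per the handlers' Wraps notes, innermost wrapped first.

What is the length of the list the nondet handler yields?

Answer: 3

Evaluation trace:
get @ H0 ⇒ 9
put(9) @ H0 ⇒ s:=9
emit(0) @ H1 ⇒ out+=0
choose[3, 4, 3] @ H2
  branch[0] choose=3:
    put(7) @ H0 ⇒ s:=7
    H0 returns (0, 7)
    H1 returns [0, (0, 7)]
    H2 returns [[0, (0, 7)]]
  branch[1] choose=4:
    put(7) @ H0 ⇒ s:=7
    H0 returns (0, 7)
    H1 returns [0, (0, 7)]
    H2 returns [[0, (0, 7)]]
  branch[2] choose=3:
    put(7) @ H0 ⇒ s:=7
    H0 returns (0, 7)
    H1 returns [0, (0, 7)]
    H2 returns [[0, (0, 7)]]
= [[0, (0, 7)], [0, (0, 7)], [0, (0, 7)]]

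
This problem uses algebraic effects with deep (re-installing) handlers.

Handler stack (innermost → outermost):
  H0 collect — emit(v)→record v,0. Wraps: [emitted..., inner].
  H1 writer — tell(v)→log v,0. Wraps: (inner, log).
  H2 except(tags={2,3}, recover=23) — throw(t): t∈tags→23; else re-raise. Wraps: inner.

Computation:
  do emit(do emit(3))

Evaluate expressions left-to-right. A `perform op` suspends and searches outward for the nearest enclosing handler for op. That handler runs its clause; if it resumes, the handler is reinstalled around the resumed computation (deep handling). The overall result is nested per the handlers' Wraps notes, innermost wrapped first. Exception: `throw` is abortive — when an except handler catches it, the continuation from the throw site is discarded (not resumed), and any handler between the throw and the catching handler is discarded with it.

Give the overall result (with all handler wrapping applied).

Answer: ([3, 0, 0], ())

Step-by-step:
emit(3) @ H0 ⇒ out+=3
emit(0) @ H0 ⇒ out+=0
H0 returns [3, 0, 0]
H1 returns ([3, 0, 0], ())
H2 returns ([3, 0, 0], ())
= ([3, 0, 0], ())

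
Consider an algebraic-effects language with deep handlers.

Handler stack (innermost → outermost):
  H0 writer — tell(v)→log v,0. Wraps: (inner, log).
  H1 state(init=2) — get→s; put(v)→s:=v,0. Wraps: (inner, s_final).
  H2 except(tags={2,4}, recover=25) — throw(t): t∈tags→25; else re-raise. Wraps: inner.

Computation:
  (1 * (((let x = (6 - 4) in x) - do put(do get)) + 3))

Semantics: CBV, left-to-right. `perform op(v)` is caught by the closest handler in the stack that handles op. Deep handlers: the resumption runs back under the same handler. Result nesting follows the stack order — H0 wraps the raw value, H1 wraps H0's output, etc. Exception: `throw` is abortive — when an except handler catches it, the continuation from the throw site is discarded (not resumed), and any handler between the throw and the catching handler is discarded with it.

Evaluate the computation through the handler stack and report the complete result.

Working:
get @ H1 ⇒ 2
put(2) @ H1 ⇒ s:=2
H0 returns (5, ())
H1 returns ((5, ()), 2)
H2 returns ((5, ()), 2)
= ((5, ()), 2)

Answer: ((5, ()), 2)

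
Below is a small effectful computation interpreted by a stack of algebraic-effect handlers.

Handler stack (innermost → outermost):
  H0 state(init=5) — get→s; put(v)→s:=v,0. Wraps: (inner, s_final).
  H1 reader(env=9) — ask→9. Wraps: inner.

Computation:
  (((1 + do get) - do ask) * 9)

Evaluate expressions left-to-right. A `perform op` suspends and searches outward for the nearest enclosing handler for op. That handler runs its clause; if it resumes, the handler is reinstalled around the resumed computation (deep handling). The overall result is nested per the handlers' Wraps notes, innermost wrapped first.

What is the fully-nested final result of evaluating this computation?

Answer: (-27, 5)

Working:
get @ H0 ⇒ 5
ask @ H1 ⇒ 9
H0 returns (-27, 5)
H1 returns (-27, 5)
= (-27, 5)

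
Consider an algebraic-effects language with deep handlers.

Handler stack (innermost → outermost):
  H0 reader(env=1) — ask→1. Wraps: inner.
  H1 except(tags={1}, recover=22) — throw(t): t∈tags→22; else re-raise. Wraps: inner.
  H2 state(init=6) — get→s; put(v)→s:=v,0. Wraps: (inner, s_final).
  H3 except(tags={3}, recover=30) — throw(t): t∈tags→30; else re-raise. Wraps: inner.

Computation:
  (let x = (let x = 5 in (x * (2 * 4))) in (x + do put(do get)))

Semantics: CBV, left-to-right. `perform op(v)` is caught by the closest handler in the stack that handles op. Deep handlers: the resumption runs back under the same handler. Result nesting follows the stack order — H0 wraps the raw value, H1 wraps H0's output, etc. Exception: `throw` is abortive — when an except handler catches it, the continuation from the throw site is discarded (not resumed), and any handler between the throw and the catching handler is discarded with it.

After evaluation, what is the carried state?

Evaluation trace:
get @ H2 ⇒ 6
put(6) @ H2 ⇒ s:=6
H0 returns 40
H1 returns 40
H2 returns (40, 6)
H3 returns (40, 6)
= (40, 6)

Answer: 6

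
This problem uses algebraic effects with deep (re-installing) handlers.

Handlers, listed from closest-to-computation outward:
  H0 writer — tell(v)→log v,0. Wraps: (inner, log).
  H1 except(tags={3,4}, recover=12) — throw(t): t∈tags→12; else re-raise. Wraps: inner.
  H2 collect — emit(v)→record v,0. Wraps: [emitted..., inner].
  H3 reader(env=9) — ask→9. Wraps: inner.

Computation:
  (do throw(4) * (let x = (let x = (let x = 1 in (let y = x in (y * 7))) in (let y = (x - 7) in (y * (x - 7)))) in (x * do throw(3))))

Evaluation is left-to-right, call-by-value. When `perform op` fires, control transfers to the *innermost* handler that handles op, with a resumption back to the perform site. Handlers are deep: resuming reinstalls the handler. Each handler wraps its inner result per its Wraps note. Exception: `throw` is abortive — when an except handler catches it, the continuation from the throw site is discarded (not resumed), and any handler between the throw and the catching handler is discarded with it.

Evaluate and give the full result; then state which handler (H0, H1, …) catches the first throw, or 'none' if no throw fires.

Working:
throw(4) @ H1 caught ⇒ 12
H2 returns [12]
H3 returns [12]
= [12]

Answer: [12] ; first throw caught by: H1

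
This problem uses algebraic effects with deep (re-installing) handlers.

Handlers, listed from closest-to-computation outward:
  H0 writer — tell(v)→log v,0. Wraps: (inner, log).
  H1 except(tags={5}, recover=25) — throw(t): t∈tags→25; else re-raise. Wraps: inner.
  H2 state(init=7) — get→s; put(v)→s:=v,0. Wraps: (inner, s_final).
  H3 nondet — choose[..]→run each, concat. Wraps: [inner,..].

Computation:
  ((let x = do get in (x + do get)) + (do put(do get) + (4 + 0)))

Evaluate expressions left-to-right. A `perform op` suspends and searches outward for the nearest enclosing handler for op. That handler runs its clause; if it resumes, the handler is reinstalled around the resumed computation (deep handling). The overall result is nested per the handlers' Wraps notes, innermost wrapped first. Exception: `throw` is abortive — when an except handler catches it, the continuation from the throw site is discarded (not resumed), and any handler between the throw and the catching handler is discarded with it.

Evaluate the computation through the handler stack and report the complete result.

Answer: [((18, ()), 7)]

Step-by-step:
get @ H2 ⇒ 7
get @ H2 ⇒ 7
get @ H2 ⇒ 7
put(7) @ H2 ⇒ s:=7
H0 returns (18, ())
H1 returns (18, ())
H2 returns ((18, ()), 7)
H3 returns [((18, ()), 7)]
= [((18, ()), 7)]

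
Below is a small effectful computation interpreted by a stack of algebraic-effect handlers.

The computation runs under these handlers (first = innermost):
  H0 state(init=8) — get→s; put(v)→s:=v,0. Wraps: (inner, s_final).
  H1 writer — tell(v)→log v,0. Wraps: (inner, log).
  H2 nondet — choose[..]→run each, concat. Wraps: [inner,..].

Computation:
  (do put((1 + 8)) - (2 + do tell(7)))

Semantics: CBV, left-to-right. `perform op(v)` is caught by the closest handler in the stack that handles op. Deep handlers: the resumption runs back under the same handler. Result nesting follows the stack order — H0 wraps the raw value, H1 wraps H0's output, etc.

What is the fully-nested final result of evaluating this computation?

Evaluation trace:
put(9) @ H0 ⇒ s:=9
tell(7) @ H1 ⇒ log+=7
H0 returns (-2, 9)
H1 returns ((-2, 9), (7))
H2 returns [((-2, 9), (7))]
= [((-2, 9), (7))]

Answer: [((-2, 9), (7))]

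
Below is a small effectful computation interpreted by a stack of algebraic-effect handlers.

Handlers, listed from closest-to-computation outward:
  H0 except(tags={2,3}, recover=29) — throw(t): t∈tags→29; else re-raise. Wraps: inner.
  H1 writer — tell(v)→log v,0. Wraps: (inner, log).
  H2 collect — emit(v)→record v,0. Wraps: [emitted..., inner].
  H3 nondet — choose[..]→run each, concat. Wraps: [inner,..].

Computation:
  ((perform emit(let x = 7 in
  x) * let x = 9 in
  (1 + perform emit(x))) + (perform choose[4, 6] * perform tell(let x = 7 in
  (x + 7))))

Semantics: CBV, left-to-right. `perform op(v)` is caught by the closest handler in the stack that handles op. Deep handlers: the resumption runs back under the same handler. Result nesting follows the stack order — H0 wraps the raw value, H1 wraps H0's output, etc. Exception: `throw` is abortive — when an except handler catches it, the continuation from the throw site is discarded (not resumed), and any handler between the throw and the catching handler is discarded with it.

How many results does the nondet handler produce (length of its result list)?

Working:
emit(7) @ H2 ⇒ out+=7
emit(9) @ H2 ⇒ out+=9
choose[4, 6] @ H3
  branch[0] choose=4:
    tell(14) @ H1 ⇒ log+=14
    H0 returns 0
    H1 returns (0, (14))
    H2 returns [7, 9, (0, (14))]
    H3 returns [[7, 9, (0, (14))]]
  branch[1] choose=6:
    tell(14) @ H1 ⇒ log+=14
    H0 returns 0
    H1 returns (0, (14))
    H2 returns [7, 9, (0, (14))]
    H3 returns [[7, 9, (0, (14))]]
= [[7, 9, (0, (14))], [7, 9, (0, (14))]]

Answer: 2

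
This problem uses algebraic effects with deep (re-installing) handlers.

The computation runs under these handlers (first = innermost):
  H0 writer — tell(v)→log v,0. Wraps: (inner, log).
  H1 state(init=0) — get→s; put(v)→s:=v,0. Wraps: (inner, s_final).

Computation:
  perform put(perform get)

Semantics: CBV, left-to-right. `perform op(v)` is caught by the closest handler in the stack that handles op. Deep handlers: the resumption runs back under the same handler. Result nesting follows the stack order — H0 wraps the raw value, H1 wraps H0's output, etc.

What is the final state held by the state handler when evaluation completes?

Working:
get @ H1 ⇒ 0
put(0) @ H1 ⇒ s:=0
H0 returns (0, ())
H1 returns ((0, ()), 0)
= ((0, ()), 0)

Answer: 0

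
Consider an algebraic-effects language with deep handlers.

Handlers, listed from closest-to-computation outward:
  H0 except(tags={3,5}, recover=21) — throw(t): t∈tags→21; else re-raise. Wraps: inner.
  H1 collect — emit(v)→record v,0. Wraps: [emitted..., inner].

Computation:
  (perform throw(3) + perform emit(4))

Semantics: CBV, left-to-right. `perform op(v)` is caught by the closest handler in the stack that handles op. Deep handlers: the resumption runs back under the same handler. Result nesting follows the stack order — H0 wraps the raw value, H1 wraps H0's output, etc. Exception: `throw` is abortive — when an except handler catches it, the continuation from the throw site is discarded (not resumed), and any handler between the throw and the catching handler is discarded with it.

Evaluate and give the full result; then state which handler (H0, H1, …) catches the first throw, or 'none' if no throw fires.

Step-by-step:
throw(3) @ H0 caught ⇒ 21
H1 returns [21]
= [21]

Answer: [21] ; first throw caught by: H0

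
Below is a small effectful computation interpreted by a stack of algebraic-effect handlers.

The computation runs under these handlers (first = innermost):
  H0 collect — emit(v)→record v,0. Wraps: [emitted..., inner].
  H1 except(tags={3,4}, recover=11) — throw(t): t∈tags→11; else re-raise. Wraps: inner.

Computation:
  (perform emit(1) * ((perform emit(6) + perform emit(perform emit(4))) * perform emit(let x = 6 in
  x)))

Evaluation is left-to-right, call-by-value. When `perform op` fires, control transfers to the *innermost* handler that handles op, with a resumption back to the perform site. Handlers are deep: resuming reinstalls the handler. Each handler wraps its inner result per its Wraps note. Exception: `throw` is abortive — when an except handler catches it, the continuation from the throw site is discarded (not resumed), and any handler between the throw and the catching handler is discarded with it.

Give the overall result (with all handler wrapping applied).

Answer: [1, 6, 4, 0, 6, 0]

Evaluation trace:
emit(1) @ H0 ⇒ out+=1
emit(6) @ H0 ⇒ out+=6
emit(4) @ H0 ⇒ out+=4
emit(0) @ H0 ⇒ out+=0
emit(6) @ H0 ⇒ out+=6
H0 returns [1, 6, 4, 0, 6, 0]
H1 returns [1, 6, 4, 0, 6, 0]
= [1, 6, 4, 0, 6, 0]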